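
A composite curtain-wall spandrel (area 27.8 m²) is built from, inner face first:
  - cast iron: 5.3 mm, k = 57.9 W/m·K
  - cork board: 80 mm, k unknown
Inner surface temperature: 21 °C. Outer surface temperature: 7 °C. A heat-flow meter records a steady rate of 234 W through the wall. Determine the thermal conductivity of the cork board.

k ≈ 0.0481 W/(m·K)

Thermal resistances in series:
R_cast iron = L/(kA) = 0.0053/(57.9×27.8) = 3.293×10^-6 K/W
Sum of known resistances R_other = 3.293×10^-6 K/W
Total R = ΔT/Q = 14/234 = 0.05983 K/W
R_cork board = R_total − R_other = 0.05983 K/W
k = L/(R·A) = 0.08/(0.05983×27.8)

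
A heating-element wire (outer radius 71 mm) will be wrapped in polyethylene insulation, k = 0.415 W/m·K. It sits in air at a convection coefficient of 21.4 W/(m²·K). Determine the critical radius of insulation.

For a cylinder r_cr = k/h = 0.415/21.4
r_cr = 19.4 mm; since the bare radius (71 mm) is above r_cr, any added insulation will reduce heat loss.

r_cr ≈ 19.4 mm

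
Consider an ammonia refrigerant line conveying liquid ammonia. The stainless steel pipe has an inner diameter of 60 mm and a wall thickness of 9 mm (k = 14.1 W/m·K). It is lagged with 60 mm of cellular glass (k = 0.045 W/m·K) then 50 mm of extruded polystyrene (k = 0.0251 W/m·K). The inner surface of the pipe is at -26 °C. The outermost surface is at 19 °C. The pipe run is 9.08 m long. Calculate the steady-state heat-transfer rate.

Q ≈ 69.4 W

Cylindrical conduction, so R = ln(r₂/r₁)/(2πkL) per layer, in series:
R_stainless steel pipe wall = ln(39/30)/(2π×14.1×9.08) = 3.262×10^-4 K/W
R_cellular glass = ln(99/39)/(2π×0.045×9.08) = 0.3629 K/W
R_extruded polystyrene = ln(149/99)/(2π×0.0251×9.08) = 0.2855 K/W
R_total = 0.6487 K/W
Q = ΔT/R_total = 45/0.6487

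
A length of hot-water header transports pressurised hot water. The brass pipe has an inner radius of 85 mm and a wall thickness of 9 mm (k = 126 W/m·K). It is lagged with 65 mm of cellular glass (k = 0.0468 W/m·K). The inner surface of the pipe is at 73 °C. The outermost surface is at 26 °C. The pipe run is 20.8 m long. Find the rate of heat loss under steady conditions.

Q ≈ 547 W

Radial resistances (cylindrical: R_cond = ln(r_o/r_i)/(2πkL), R_conv = 1/(h·2πrL)):
R_brass pipe wall = ln(94/85)/(2π×126×20.8) = 6.112×10^-6 K/W
R_cellular glass = ln(159/94)/(2π×0.0468×20.8) = 0.08594 K/W
R_total = 0.08594 K/W
Q = ΔT/R_total = 47/0.08594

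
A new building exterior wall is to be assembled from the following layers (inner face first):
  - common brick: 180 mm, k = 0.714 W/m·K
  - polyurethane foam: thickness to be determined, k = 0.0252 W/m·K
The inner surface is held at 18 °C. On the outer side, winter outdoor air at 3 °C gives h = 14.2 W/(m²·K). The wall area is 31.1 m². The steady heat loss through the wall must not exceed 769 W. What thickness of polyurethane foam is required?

Model the wall as resistances in series:
R_common brick = L/(kA) = 0.18/(0.714×31.1) = 0.008106 K/W
R_outer film = 1/(h_o·A) = 1/(14.2×31.1) = 0.002264 K/W
Sum of the known resistances R_other = 0.01037 K/W
Required total resistance R_tot = ΔT/Q_allow = 15/769 = 0.01951 K/W
R_polyurethane foam = R_tot − R_other = 0.009135 K/W
L = R·k·A = 0.009135×0.0252×31.1

L ≈ 7.16 mm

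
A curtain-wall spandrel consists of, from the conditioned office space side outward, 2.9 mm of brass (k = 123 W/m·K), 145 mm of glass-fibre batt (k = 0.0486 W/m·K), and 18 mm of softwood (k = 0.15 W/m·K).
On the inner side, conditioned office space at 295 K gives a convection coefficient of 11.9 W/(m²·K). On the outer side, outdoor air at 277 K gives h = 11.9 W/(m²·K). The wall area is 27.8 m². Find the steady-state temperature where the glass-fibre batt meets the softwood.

Using the resistance-network approach (series):
R_inner film = 1/(h_i·A) = 1/(11.9×27.8) = 0.003023 K/W
R_brass = L/(kA) = 0.0029/(123×27.8) = 8.481×10^-7 K/W
R_glass-fibre batt = L/(kA) = 0.145/(0.0486×27.8) = 0.1073 K/W
R_softwood = L/(kA) = 0.018/(0.15×27.8) = 0.004317 K/W
R_outer film = 1/(h_o·A) = 1/(11.9×27.8) = 0.003023 K/W
R_total = 0.1177 K/W;  Q = ΔT/R_total = 18/0.1177 = 153 W
T_interface = T_inner − Q·ΣR(inner→interface) = 295 − 153×0.1103

T ≈ 278 K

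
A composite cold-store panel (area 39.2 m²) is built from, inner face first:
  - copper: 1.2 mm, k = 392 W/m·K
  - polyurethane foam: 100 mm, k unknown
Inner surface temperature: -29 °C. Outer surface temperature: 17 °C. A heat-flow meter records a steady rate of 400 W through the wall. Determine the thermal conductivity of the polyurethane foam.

Treating each layer as a thermal resistance in series:
R_copper = L/(kA) = 0.0012/(392×39.2) = 7.809×10^-8 K/W
Sum of known resistances R_other = 7.809×10^-8 K/W
Total R = ΔT/Q = 46/400 = 0.115 K/W
R_polyurethane foam = R_total − R_other = 0.115 K/W
k = L/(R·A) = 0.1/(0.115×39.2)

k ≈ 0.0222 W/(m·K)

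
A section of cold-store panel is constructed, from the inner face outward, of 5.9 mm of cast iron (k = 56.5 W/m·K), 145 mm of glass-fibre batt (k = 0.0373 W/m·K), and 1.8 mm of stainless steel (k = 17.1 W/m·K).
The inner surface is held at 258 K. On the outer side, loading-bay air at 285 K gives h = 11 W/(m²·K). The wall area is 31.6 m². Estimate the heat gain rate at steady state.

Series thermal resistances:
R_cast iron = L/(kA) = 0.0059/(56.5×31.6) = 3.305×10^-6 K/W
R_glass-fibre batt = L/(kA) = 0.145/(0.0373×31.6) = 0.123 K/W
R_stainless steel = L/(kA) = 0.0018/(17.1×31.6) = 3.331×10^-6 K/W
R_outer film = 1/(h_o·A) = 1/(11×31.6) = 0.002877 K/W
R_total = 0.1259 K/W
Q = ΔT / R_total = 27 / 0.1259

Q ≈ 214 W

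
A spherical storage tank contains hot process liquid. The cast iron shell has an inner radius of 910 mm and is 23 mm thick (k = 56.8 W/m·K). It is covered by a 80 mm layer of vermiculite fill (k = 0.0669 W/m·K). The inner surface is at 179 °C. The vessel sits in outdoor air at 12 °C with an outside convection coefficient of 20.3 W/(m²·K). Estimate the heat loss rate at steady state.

For a spherical shell R = (1/r₁ − 1/r₂)/(4πk); film R = 1/(h·4πr²). In series:
R_cast iron shell = (1/0.91 − 1/0.933)/(4π×56.8) = 3.795×10^-5 K/W
R_vermiculite fill = (1/0.933 − 1/1.013)/(4π×0.0669) = 0.1007 K/W
R_outer film = 1/(h·4πr_o²) = 1/(20.3×4π×1.013²) = 0.00382 K/W
R_total = 0.1045 K/W
Q = ΔT/R_total = 167/0.1045

Q ≈ 1600 W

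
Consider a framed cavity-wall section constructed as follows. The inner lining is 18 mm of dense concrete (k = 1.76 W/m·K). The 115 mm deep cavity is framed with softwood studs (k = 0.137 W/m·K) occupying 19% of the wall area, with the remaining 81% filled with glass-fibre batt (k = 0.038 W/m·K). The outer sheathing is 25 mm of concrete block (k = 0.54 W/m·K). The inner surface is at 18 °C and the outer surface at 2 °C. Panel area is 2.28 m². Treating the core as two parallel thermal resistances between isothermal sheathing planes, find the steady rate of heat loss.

Sheathing layers in series; stud and cavity paths in parallel between them.
R_inner = 0.018/(1.76×2.28) = 0.004486 K/W
R_stud  = 0.115/(0.137×0.19×2.28) = 1.938 K/W
R_cav   = 0.115/(0.038×0.81×2.28) = 1.639 K/W
1/R_core = 1/R_stud + 1/R_cav → R_core = 0.8878 K/W
R_outer = 0.025/(0.54×2.28) = 0.02031 K/W
R_total = 0.9126 K/W
Q = ΔT/R_total = 16/0.9126

Q ≈ 17.5 W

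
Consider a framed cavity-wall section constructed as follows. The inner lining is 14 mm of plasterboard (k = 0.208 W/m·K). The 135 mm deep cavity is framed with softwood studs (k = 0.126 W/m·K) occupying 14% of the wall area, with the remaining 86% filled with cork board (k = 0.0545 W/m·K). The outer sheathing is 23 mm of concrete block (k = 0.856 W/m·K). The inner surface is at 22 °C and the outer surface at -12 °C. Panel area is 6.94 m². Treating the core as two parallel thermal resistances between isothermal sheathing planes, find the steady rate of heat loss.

Q ≈ 108 W

Sheathing layers in series; stud and cavity paths in parallel between them.
R_inner = 0.014/(0.208×6.94) = 0.009699 K/W
R_stud  = 0.135/(0.126×0.14×6.94) = 1.103 K/W
R_cav   = 0.135/(0.0545×0.86×6.94) = 0.415 K/W
1/R_core = 1/R_stud + 1/R_cav → R_core = 0.3015 K/W
R_outer = 0.023/(0.856×6.94) = 0.003872 K/W
R_total = 0.3151 K/W
Q = ΔT/R_total = 34/0.3151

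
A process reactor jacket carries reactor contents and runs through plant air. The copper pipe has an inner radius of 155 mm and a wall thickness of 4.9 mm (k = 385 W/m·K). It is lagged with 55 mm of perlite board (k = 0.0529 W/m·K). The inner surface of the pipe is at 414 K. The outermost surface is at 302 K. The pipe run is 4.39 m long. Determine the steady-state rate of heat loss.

Per-layer cylindrical resistances, series-summed:
R_copper pipe wall = ln(159.9/155)/(2π×385×4.39) = 2.931×10^-6 K/W
R_perlite board = ln(214.9/159.9)/(2π×0.0529×4.39) = 0.2026 K/W
R_total = 0.2026 K/W
Q = ΔT/R_total = 112/0.2026

Q ≈ 553 W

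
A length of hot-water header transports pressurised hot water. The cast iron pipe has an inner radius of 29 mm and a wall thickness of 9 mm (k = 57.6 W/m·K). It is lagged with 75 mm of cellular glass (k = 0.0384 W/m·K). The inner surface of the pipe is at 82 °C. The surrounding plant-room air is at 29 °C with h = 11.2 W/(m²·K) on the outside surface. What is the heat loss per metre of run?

q′ ≈ 11.4 W/m

Cylindrical conduction, so R = ln(r₂/r₁)/(2πkL) per layer, in series:
R_cast iron pipe wall = ln(38/29)/(2π×57.6×1) = 7.468×10^-4 K/W
R_cellular glass = ln(113/38)/(2π×0.0384×1) = 4.517 K/W
R_outer film = 1/(h_o·2πr_oL) = 1/(11.2×2π×0.113×1) = 0.1258 K/W
R_total = 4.643 K/W
Q = ΔT/R_total = 53/4.643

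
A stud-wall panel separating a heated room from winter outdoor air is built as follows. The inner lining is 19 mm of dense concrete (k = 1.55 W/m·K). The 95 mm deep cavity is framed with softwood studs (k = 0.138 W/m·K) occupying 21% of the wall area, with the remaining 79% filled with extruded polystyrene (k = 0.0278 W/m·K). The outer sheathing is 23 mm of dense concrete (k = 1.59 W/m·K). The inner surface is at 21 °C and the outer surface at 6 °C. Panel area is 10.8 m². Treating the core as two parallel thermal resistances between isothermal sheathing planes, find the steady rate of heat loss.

Sheathing layers in series; stud and cavity paths in parallel between them.
R_inner = 0.019/(1.55×10.8) = 0.001135 K/W
R_stud  = 0.095/(0.138×0.21×10.8) = 0.3035 K/W
R_cav   = 0.095/(0.0278×0.79×10.8) = 0.4005 K/W
1/R_core = 1/R_stud + 1/R_cav → R_core = 0.1727 K/W
R_outer = 0.023/(1.59×10.8) = 0.001339 K/W
R_total = 0.1751 K/W
Q = ΔT/R_total = 15/0.1751

Q ≈ 85.6 W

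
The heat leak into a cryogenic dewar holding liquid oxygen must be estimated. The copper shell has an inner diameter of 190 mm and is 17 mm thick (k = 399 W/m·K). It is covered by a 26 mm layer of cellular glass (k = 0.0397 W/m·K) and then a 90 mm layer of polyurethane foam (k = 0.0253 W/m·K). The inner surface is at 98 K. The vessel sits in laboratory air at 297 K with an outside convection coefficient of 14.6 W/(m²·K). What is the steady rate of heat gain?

Q ≈ 16 W

For a spherical shell R = (1/r₁ − 1/r₂)/(4πk); film R = 1/(h·4πr²). In series:
R_copper shell = (1/0.095 − 1/0.112)/(4π×399) = 3.187×10^-4 K/W
R_cellular glass = (1/0.112 − 1/0.138)/(4π×0.0397) = 3.372 K/W
R_polyurethane foam = (1/0.138 − 1/0.228)/(4π×0.0253) = 8.997 K/W
R_outer film = 1/(h·4πr_o²) = 1/(14.6×4π×0.228²) = 0.1048 K/W
R_total = 12.47 K/W
Q = ΔT/R_total = 199/12.47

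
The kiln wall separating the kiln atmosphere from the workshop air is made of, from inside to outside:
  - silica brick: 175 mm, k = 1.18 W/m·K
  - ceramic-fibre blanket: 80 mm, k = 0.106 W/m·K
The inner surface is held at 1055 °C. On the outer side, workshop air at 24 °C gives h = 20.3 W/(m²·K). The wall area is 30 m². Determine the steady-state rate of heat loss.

Using the resistance-network approach (series):
R_silica brick = L/(kA) = 0.175/(1.18×30) = 0.004944 K/W
R_ceramic-fibre blanket = L/(kA) = 0.08/(0.106×30) = 0.02516 K/W
R_outer film = 1/(h_o·A) = 1/(20.3×30) = 0.001642 K/W
R_total = 0.03174 K/W
Q = ΔT / R_total = 1031 / 0.03174

Q ≈ 32500 W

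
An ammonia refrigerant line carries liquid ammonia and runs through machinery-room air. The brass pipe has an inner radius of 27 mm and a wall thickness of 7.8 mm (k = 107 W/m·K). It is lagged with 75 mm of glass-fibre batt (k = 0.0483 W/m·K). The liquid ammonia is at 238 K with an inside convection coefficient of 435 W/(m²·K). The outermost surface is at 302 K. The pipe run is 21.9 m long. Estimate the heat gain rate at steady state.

Treating each annulus and film as a series resistance:
R_inner film = 1/(h_i·2πr₁L) = 1/(435×2π×0.027×21.9) = 6.188×10^-4 K/W
R_brass pipe wall = ln(34.8/27)/(2π×107×21.9) = 1.724×10^-5 K/W
R_glass-fibre batt = ln(109.8/34.8)/(2π×0.0483×21.9) = 0.1729 K/W
R_total = 0.1735 K/W
Q = ΔT/R_total = 64/0.1735

Q ≈ 369 W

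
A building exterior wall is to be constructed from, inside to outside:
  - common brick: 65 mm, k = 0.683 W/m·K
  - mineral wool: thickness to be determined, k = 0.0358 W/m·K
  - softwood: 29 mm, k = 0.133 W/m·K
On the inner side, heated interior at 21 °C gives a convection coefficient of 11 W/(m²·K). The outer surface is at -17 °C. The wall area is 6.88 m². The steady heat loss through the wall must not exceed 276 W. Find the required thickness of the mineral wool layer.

L ≈ 19.4 mm

Model the wall as resistances in series:
R_inner film = 1/(h_i·A) = 1/(11×6.88) = 0.01321 K/W
R_common brick = L/(kA) = 0.065/(0.683×6.88) = 0.01383 K/W
R_softwood = L/(kA) = 0.029/(0.133×6.88) = 0.03169 K/W
Sum of the known resistances R_other = 0.05874 K/W
Required total resistance R_tot = ΔT/Q_allow = 38/276 = 0.1377 K/W
R_mineral wool = R_tot − R_other = 0.07894 K/W
L = R·k·A = 0.07894×0.0358×6.88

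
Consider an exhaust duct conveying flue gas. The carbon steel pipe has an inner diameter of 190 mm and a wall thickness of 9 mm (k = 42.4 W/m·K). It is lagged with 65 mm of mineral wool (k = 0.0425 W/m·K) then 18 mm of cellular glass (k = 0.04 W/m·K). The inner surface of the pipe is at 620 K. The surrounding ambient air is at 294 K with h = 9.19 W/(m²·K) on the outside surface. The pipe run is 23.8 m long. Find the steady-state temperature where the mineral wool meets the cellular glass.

T ≈ 364 K

Treating each annulus and film as a series resistance:
R_carbon steel pipe wall = ln(104/95)/(2π×42.4×23.8) = 1.428×10^-5 K/W
R_mineral wool = ln(169/104)/(2π×0.0425×23.8) = 0.07639 K/W
R_cellular glass = ln(187/169)/(2π×0.04×23.8) = 0.01692 K/W
R_outer film = 1/(h_o·2πr_oL) = 1/(9.19×2π×0.187×23.8) = 0.003891 K/W
R_total = 0.09722 K/W
Q = ΔT/R_total = 326/0.09722
Q = 3350 W
T_interface = T_inner − Q·ΣR(inner→interface) = 620 − 3350×0.07641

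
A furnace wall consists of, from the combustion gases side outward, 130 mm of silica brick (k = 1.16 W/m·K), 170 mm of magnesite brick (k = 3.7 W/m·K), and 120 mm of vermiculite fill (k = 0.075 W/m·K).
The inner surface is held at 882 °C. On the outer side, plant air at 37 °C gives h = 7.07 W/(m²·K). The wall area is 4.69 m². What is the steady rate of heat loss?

Q ≈ 2090 W

Using the resistance-network approach (series):
R_silica brick = L/(kA) = 0.13/(1.16×4.69) = 0.0239 K/W
R_magnesite brick = L/(kA) = 0.17/(3.7×4.69) = 0.009797 K/W
R_vermiculite fill = L/(kA) = 0.12/(0.075×4.69) = 0.3412 K/W
R_outer film = 1/(h_o·A) = 1/(7.07×4.69) = 0.03016 K/W
R_total = 0.405 K/W
Q = ΔT / R_total = 845 / 0.405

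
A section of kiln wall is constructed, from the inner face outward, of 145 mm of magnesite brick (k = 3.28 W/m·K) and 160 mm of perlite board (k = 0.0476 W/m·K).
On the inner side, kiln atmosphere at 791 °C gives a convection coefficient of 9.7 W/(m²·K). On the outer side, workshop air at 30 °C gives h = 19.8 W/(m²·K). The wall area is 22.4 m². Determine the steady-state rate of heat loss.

Series thermal resistances:
R_inner film = 1/(h_i·A) = 1/(9.7×22.4) = 0.004602 K/W
R_magnesite brick = L/(kA) = 0.145/(3.28×22.4) = 0.001974 K/W
R_perlite board = L/(kA) = 0.16/(0.0476×22.4) = 0.1501 K/W
R_outer film = 1/(h_o·A) = 1/(19.8×22.4) = 0.002255 K/W
R_total = 0.1589 K/W
Q = ΔT / R_total = 761 / 0.1589

Q ≈ 4790 W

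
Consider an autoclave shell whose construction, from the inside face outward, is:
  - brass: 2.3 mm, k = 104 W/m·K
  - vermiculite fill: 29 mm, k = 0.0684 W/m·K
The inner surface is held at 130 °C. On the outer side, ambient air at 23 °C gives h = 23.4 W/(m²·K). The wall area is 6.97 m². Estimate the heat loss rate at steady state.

Q ≈ 1600 W

Series thermal resistances:
R_brass = L/(kA) = 0.0023/(104×6.97) = 3.173×10^-6 K/W
R_vermiculite fill = L/(kA) = 0.029/(0.0684×6.97) = 0.06083 K/W
R_outer film = 1/(h_o·A) = 1/(23.4×6.97) = 0.006131 K/W
R_total = 0.06696 K/W
Q = ΔT / R_total = 107 / 0.06696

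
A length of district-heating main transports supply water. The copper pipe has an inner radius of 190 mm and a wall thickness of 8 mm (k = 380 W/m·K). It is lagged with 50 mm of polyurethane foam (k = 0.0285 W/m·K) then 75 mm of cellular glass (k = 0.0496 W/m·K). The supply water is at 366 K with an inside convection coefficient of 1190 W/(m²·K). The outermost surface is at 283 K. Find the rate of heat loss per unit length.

q′ ≈ 39.4 W/m

For a radial system each layer contributes R = ln(r_out/r_in)/(2πkL); films add R = 1/(hA).
R_inner film = 1/(h_i·2πr₁L) = 1/(1190×2π×0.19×1) = 7.039×10^-4 K/W
R_copper pipe wall = ln(198/190)/(2π×380×1) = 1.727×10^-5 K/W
R_polyurethane foam = ln(248/198)/(2π×0.0285×1) = 1.257 K/W
R_cellular glass = ln(323/248)/(2π×0.0496×1) = 0.8478 K/W
R_total = 2.106 K/W
Q = ΔT/R_total = 83/2.106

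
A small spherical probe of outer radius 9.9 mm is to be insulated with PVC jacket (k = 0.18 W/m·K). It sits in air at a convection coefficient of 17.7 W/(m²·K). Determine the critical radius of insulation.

r_cr ≈ 20.3 mm

For a sphere r_cr = 2k/h = 2×0.18/17.7
r_cr = 20.3 mm; since the bare radius (9.9 mm) is below r_cr, adding a thin layer of insulation will *increase* heat loss.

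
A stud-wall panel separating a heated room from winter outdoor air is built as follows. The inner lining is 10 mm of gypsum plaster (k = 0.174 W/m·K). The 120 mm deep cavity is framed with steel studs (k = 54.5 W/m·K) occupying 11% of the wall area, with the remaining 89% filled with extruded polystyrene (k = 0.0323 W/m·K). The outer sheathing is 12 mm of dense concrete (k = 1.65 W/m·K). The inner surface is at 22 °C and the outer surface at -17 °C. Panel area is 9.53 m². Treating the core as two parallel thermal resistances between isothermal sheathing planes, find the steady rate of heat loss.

Sheathing layers in series; stud and cavity paths in parallel between them.
R_inner = 0.01/(0.174×9.53) = 0.006031 K/W
R_stud  = 0.12/(54.5×0.11×9.53) = 0.0021 K/W
R_cav   = 0.12/(0.0323×0.89×9.53) = 0.438 K/W
1/R_core = 1/R_stud + 1/R_cav → R_core = 0.00209 K/W
R_outer = 0.012/(1.65×9.53) = 7.631×10^-4 K/W
R_total = 0.008884 K/W
Q = ΔT/R_total = 39/0.008884

Q ≈ 4390 W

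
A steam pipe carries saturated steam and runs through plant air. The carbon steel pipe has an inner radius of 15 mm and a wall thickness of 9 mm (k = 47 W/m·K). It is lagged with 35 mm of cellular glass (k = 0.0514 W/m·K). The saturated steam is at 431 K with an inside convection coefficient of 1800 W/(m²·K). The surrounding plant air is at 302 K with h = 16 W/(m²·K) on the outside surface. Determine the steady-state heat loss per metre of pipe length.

Cylindrical conduction, so R = ln(r₂/r₁)/(2πkL) per layer, in series:
R_inner film = 1/(h_i·2πr₁L) = 1/(1800×2π×0.015×1) = 0.005895 K/W
R_carbon steel pipe wall = ln(24/15)/(2π×47×1) = 0.001592 K/W
R_cellular glass = ln(59/24)/(2π×0.0514×1) = 2.785 K/W
R_outer film = 1/(h_o·2πr_oL) = 1/(16×2π×0.059×1) = 0.1686 K/W
R_total = 2.961 K/W
Q = ΔT/R_total = 129/2.961

q′ ≈ 43.6 W/m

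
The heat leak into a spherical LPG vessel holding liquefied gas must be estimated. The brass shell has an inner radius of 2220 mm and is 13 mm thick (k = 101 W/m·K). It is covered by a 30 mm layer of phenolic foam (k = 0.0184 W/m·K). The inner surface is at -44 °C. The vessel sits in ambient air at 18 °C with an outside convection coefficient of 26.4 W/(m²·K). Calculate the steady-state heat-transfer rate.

Q ≈ 2360 W

Radial (spherical) resistances in series:
R_brass shell = (1/2.22 − 1/2.233)/(4π×101) = 2.066×10^-6 K/W
R_phenolic foam = (1/2.233 − 1/2.263)/(4π×0.0184) = 0.02568 K/W
R_outer film = 1/(h·4πr_o²) = 1/(26.4×4π×2.263²) = 5.886×10^-4 K/W
R_total = 0.02627 K/W
Q = ΔT/R_total = 62/0.02627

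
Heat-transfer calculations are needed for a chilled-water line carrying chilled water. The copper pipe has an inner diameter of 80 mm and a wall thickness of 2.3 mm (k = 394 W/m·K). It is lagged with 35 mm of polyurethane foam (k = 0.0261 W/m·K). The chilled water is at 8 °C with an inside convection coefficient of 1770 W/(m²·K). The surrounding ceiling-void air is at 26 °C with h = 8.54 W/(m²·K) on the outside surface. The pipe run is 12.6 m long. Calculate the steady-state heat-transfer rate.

Q ≈ 57.9 W

For a radial system each layer contributes R = ln(r_out/r_in)/(2πkL); films add R = 1/(hA).
R_inner film = 1/(h_i·2πr₁L) = 1/(1770×2π×0.04×12.6) = 1.784×10^-4 K/W
R_copper pipe wall = ln(42.3/40)/(2π×394×12.6) = 1.792×10^-6 K/W
R_polyurethane foam = ln(77.3/42.3)/(2π×0.0261×12.6) = 0.2918 K/W
R_outer film = 1/(h_o·2πr_oL) = 1/(8.54×2π×0.0773×12.6) = 0.01913 K/W
R_total = 0.3111 K/W
Q = ΔT/R_total = 18/0.3111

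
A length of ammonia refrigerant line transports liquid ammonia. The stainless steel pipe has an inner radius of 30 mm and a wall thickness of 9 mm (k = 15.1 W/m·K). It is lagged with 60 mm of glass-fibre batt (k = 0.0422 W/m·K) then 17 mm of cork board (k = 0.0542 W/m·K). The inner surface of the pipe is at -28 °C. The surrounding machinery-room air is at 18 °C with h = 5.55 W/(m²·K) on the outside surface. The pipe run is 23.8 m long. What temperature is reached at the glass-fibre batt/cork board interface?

Treating each annulus and film as a series resistance:
R_stainless steel pipe wall = ln(39/30)/(2π×15.1×23.8) = 1.162×10^-4 K/W
R_glass-fibre batt = ln(99/39)/(2π×0.0422×23.8) = 0.1476 K/W
R_cork board = ln(116/99)/(2π×0.0542×23.8) = 0.01955 K/W
R_outer film = 1/(h_o·2πr_oL) = 1/(5.55×2π×0.116×23.8) = 0.01039 K/W
R_total = 0.1777 K/W
Q = ΔT/R_total = 46/0.1777
Q = 259 W
T_interface = T_inner + Q·ΣR(inner→interface) = -28 + 259×0.1477

T ≈ 10.2 °C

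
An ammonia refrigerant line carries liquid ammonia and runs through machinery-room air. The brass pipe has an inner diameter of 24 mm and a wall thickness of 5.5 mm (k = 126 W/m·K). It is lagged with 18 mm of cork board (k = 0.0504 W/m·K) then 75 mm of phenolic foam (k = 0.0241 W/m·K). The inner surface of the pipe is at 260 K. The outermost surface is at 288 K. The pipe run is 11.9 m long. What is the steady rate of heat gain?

Q ≈ 34.2 W

Cylindrical conduction, so R = ln(r₂/r₁)/(2πkL) per layer, in series:
R_brass pipe wall = ln(17.5/12)/(2π×126×11.9) = 4.005×10^-5 K/W
R_cork board = ln(35.5/17.5)/(2π×0.0504×11.9) = 0.1877 K/W
R_phenolic foam = ln(110.5/35.5)/(2π×0.0241×11.9) = 0.6301 K/W
R_total = 0.8179 K/W
Q = ΔT/R_total = 28/0.8179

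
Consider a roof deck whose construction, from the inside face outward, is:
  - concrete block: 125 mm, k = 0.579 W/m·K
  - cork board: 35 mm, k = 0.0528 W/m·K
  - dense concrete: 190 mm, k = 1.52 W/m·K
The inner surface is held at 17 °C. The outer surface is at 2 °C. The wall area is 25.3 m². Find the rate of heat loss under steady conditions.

Q ≈ 378 W

Treating each layer as a thermal resistance in series:
R_concrete block = L/(kA) = 0.125/(0.579×25.3) = 0.008533 K/W
R_cork board = L/(kA) = 0.035/(0.0528×25.3) = 0.0262 K/W
R_dense concrete = L/(kA) = 0.19/(1.52×25.3) = 0.004941 K/W
R_total = 0.03967 K/W
Q = ΔT / R_total = 15 / 0.03967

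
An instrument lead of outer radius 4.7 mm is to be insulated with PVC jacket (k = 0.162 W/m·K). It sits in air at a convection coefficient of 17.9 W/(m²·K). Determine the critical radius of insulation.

For a cylinder r_cr = k/h = 0.162/17.9
r_cr = 9.05 mm; since the bare radius (4.7 mm) is below r_cr, adding a thin layer of insulation will *increase* heat loss.

r_cr ≈ 9.05 mm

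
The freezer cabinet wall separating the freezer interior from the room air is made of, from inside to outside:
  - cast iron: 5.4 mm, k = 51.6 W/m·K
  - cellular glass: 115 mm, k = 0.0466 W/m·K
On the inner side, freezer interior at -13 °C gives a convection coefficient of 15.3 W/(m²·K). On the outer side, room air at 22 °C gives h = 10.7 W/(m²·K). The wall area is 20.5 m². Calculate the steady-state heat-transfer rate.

Q ≈ 273 W

Using the resistance-network approach (series):
R_inner film = 1/(h_i·A) = 1/(15.3×20.5) = 0.003188 K/W
R_cast iron = L/(kA) = 0.0054/(51.6×20.5) = 5.105×10^-6 K/W
R_cellular glass = L/(kA) = 0.115/(0.0466×20.5) = 0.1204 K/W
R_outer film = 1/(h_o·A) = 1/(10.7×20.5) = 0.004559 K/W
R_total = 0.1281 K/W
Q = ΔT / R_total = 35 / 0.1281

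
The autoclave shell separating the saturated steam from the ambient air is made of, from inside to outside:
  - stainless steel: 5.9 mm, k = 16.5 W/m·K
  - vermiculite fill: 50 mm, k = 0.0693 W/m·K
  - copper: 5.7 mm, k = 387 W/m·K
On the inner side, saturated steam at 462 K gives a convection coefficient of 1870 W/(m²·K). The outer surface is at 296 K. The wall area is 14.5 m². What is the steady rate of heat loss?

Using the resistance-network approach (series):
R_inner film = 1/(h_i·A) = 1/(1870×14.5) = 3.688×10^-5 K/W
R_stainless steel = L/(kA) = 0.0059/(16.5×14.5) = 2.466×10^-5 K/W
R_vermiculite fill = L/(kA) = 0.05/(0.0693×14.5) = 0.04976 K/W
R_copper = L/(kA) = 0.0057/(387×14.5) = 1.016×10^-6 K/W
R_total = 0.04982 K/W
Q = ΔT / R_total = 166 / 0.04982

Q ≈ 3330 W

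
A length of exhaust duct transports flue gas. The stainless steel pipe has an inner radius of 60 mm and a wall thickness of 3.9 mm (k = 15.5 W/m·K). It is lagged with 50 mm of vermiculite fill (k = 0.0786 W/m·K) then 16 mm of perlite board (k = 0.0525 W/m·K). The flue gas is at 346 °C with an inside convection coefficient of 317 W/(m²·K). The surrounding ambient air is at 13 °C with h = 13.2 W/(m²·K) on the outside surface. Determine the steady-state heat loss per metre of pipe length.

q′ ≈ 199 W/m

Per-layer cylindrical resistances, series-summed:
R_inner film = 1/(h_i·2πr₁L) = 1/(317×2π×0.06×1) = 0.008368 K/W
R_stainless steel pipe wall = ln(63.9/60)/(2π×15.5×1) = 6.466×10^-4 K/W
R_vermiculite fill = ln(113.9/63.9)/(2π×0.0786×1) = 1.17 K/W
R_perlite board = ln(129.9/113.9)/(2π×0.0525×1) = 0.3985 K/W
R_outer film = 1/(h_o·2πr_oL) = 1/(13.2×2π×0.1299×1) = 0.09282 K/W
R_total = 1.671 K/W
Q = ΔT/R_total = 333/1.671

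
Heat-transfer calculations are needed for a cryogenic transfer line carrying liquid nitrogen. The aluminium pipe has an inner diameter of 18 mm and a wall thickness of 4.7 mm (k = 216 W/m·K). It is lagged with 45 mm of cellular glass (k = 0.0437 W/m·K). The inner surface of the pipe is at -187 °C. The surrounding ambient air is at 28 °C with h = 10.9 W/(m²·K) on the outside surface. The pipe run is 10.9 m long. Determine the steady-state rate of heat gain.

Q ≈ 422 W

For a radial system each layer contributes R = ln(r_out/r_in)/(2πkL); films add R = 1/(hA).
R_aluminium pipe wall = ln(13.7/9)/(2π×216×10.9) = 2.84×10^-5 K/W
R_cellular glass = ln(58.7/13.7)/(2π×0.0437×10.9) = 0.4862 K/W
R_outer film = 1/(h_o·2πr_oL) = 1/(10.9×2π×0.0587×10.9) = 0.02282 K/W
R_total = 0.509 K/W
Q = ΔT/R_total = 215/0.509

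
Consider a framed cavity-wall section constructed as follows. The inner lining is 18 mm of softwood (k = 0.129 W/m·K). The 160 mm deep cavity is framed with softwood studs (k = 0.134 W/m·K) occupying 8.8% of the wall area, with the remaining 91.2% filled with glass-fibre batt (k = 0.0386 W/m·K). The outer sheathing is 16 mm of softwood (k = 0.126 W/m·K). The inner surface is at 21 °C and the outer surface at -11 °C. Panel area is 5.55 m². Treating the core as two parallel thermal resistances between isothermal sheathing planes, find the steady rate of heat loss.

Q ≈ 48.4 W

Sheathing layers in series; stud and cavity paths in parallel between them.
R_inner = 0.018/(0.129×5.55) = 0.02514 K/W
R_stud  = 0.16/(0.134×0.088×5.55) = 2.445 K/W
R_cav   = 0.16/(0.0386×0.912×5.55) = 0.8189 K/W
1/R_core = 1/R_stud + 1/R_cav → R_core = 0.6134 K/W
R_outer = 0.016/(0.126×5.55) = 0.02288 K/W
R_total = 0.6615 K/W
Q = ΔT/R_total = 32/0.6615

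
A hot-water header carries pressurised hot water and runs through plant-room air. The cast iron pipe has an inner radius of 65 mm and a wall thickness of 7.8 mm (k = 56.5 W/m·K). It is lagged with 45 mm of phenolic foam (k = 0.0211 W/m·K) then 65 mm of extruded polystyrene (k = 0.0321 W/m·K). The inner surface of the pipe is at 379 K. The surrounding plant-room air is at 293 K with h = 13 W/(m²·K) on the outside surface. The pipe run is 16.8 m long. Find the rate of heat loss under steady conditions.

Treating each annulus and film as a series resistance:
R_cast iron pipe wall = ln(72.8/65)/(2π×56.5×16.8) = 1.9×10^-5 K/W
R_phenolic foam = ln(117.8/72.8)/(2π×0.0211×16.8) = 0.2161 K/W
R_extruded polystyrene = ln(182.8/117.8)/(2π×0.0321×16.8) = 0.1297 K/W
R_outer film = 1/(h_o·2πr_oL) = 1/(13×2π×0.1828×16.8) = 0.003986 K/W
R_total = 0.3498 K/W
Q = ΔT/R_total = 86/0.3498

Q ≈ 246 W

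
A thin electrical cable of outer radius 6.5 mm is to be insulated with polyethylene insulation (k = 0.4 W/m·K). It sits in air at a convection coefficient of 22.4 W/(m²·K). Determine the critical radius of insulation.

For a cylinder r_cr = k/h = 0.4/22.4
r_cr = 17.9 mm; since the bare radius (6.5 mm) is below r_cr, adding a thin layer of insulation will *increase* heat loss.

r_cr ≈ 17.9 mm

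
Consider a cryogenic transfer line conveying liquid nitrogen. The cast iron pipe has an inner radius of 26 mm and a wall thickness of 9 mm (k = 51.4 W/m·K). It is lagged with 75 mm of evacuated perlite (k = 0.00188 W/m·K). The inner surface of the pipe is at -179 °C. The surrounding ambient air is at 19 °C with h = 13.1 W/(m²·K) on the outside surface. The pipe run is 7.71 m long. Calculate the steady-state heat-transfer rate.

Q ≈ 15.7 W

Cylindrical conduction, so R = ln(r₂/r₁)/(2πkL) per layer, in series:
R_cast iron pipe wall = ln(35/26)/(2π×51.4×7.71) = 1.194×10^-4 K/W
R_evacuated perlite = ln(110/35)/(2π×0.00188×7.71) = 12.57 K/W
R_outer film = 1/(h_o·2πr_oL) = 1/(13.1×2π×0.11×7.71) = 0.01433 K/W
R_total = 12.59 K/W
Q = ΔT/R_total = 198/12.59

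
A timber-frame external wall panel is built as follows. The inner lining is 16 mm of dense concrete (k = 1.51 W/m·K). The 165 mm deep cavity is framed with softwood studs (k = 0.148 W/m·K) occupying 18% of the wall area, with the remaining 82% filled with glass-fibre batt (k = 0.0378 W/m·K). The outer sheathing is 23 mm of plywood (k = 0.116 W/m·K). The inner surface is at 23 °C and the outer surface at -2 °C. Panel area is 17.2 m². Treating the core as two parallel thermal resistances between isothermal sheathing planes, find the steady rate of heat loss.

Sheathing layers in series; stud and cavity paths in parallel between them.
R_inner = 0.016/(1.51×17.2) = 6.16×10^-4 K/W
R_stud  = 0.165/(0.148×0.18×17.2) = 0.3601 K/W
R_cav   = 0.165/(0.0378×0.82×17.2) = 0.3095 K/W
1/R_core = 1/R_stud + 1/R_cav → R_core = 0.1664 K/W
R_outer = 0.023/(0.116×17.2) = 0.01153 K/W
R_total = 0.1786 K/W
Q = ΔT/R_total = 25/0.1786

Q ≈ 140 W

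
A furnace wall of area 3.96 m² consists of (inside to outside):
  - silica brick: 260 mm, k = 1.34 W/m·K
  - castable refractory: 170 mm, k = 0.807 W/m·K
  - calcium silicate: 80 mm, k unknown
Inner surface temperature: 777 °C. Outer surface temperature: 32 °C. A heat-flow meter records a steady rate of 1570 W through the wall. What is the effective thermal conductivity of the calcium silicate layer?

k ≈ 0.0543 W/(m·K)

Treating each layer as a thermal resistance in series:
R_silica brick = L/(kA) = 0.26/(1.34×3.96) = 0.049 K/W
R_castable refractory = L/(kA) = 0.17/(0.807×3.96) = 0.0532 K/W
Sum of known resistances R_other = 0.1022 K/W
Total R = ΔT/Q = 745/1570 = 0.4745 K/W
R_calcium silicate = R_total − R_other = 0.3723 K/W
k = L/(R·A) = 0.08/(0.3723×3.96)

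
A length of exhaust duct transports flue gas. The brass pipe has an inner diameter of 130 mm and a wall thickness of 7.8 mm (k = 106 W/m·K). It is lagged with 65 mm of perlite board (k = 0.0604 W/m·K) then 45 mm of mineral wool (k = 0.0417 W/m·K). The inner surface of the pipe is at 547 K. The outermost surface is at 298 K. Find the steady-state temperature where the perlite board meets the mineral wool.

T ≈ 395 K

For a radial system each layer contributes R = ln(r_out/r_in)/(2πkL); films add R = 1/(hA).
R_brass pipe wall = ln(72.8/65)/(2π×106×1) = 1.702×10^-4 K/W
R_perlite board = ln(137.8/72.8)/(2π×0.0604×1) = 1.681 K/W
R_mineral wool = ln(182.8/137.8)/(2π×0.0417×1) = 1.079 K/W
R_total = 2.76 K/W
Q = ΔT/R_total = 249/2.76
Q = 90.2 W/m
T_interface = T_inner − Q·ΣR(inner→interface) = 547 − 90.2×1.682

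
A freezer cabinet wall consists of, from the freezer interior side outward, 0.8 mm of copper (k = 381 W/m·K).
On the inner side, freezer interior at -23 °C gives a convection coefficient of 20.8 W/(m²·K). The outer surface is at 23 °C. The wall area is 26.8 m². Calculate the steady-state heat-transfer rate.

Q ≈ 25600 W

Series thermal resistances:
R_inner film = 1/(h_i·A) = 1/(20.8×26.8) = 0.001794 K/W
R_copper = L/(kA) = 0.0008/(381×26.8) = 7.835×10^-8 K/W
R_total = 0.001794 K/W
Q = ΔT / R_total = 46 / 0.001794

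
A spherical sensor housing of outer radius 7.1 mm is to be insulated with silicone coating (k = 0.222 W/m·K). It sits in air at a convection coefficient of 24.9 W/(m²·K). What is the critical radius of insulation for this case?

r_cr ≈ 17.8 mm

For a sphere r_cr = 2k/h = 2×0.222/24.9
r_cr = 17.8 mm; since the bare radius (7.1 mm) is below r_cr, adding a thin layer of insulation will *increase* heat loss.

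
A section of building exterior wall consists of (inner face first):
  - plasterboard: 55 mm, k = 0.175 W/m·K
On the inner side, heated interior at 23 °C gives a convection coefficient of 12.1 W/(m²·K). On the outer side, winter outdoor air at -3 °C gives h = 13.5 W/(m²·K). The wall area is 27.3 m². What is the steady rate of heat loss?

Model the wall as resistances in series:
R_inner film = 1/(h_i·A) = 1/(12.1×27.3) = 0.003027 K/W
R_plasterboard = L/(kA) = 0.055/(0.175×27.3) = 0.01151 K/W
R_outer film = 1/(h_o·A) = 1/(13.5×27.3) = 0.002713 K/W
R_total = 0.01725 K/W
Q = ΔT / R_total = 26 / 0.01725

Q ≈ 1510 W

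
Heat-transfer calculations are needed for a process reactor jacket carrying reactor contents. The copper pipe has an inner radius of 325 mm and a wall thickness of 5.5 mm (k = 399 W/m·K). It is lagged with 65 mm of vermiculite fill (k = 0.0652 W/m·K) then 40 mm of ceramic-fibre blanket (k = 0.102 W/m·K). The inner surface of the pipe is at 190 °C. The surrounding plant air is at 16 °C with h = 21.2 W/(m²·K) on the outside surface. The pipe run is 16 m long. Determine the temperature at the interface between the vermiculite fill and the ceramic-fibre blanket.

Treating each annulus and film as a series resistance:
R_copper pipe wall = ln(330.5/325)/(2π×399×16) = 4.184×10^-7 K/W
R_vermiculite fill = ln(395.5/330.5)/(2π×0.0652×16) = 0.02739 K/W
R_ceramic-fibre blanket = ln(435.5/395.5)/(2π×0.102×16) = 0.009396 K/W
R_outer film = 1/(h_o·2πr_oL) = 1/(21.2×2π×0.4355×16) = 0.001077 K/W
R_total = 0.03787 K/W
Q = ΔT/R_total = 174/0.03787
Q = 4600 W
T_interface = T_inner − Q·ΣR(inner→interface) = 190 − 4600×0.02739

T ≈ 64.1 °C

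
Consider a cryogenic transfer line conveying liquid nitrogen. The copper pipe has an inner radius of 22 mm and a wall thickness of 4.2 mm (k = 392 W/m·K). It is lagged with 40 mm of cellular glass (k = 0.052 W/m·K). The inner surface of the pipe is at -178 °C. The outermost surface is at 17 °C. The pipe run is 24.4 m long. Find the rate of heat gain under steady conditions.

Radial resistances (cylindrical: R_cond = ln(r_o/r_i)/(2πkL), R_conv = 1/(h·2πrL)):
R_copper pipe wall = ln(26.2/22)/(2π×392×24.4) = 2.907×10^-6 K/W
R_cellular glass = ln(66.2/26.2)/(2π×0.052×24.4) = 0.1163 K/W
R_total = 0.1163 K/W
Q = ΔT/R_total = 195/0.1163

Q ≈ 1680 W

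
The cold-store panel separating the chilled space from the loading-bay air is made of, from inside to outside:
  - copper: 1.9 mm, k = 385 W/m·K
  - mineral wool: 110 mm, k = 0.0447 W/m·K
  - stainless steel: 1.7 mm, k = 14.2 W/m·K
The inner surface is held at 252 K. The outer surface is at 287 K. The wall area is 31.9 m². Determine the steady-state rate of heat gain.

Q ≈ 454 W

Series thermal resistances:
R_copper = L/(kA) = 0.0019/(385×31.9) = 1.547×10^-7 K/W
R_mineral wool = L/(kA) = 0.11/(0.0447×31.9) = 0.07714 K/W
R_stainless steel = L/(kA) = 0.0017/(14.2×31.9) = 3.753×10^-6 K/W
R_total = 0.07715 K/W
Q = ΔT / R_total = 35 / 0.07715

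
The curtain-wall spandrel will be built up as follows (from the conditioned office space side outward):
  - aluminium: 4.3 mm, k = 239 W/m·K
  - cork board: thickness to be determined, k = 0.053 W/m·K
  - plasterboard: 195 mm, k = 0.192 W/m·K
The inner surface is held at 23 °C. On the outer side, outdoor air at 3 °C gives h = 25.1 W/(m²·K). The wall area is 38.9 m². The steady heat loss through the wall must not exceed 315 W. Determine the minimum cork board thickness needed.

L ≈ 75 mm

Series thermal resistances:
R_aluminium = L/(kA) = 0.0043/(239×38.9) = 4.625×10^-7 K/W
R_plasterboard = L/(kA) = 0.195/(0.192×38.9) = 0.02611 K/W
R_outer film = 1/(h_o·A) = 1/(25.1×38.9) = 0.001024 K/W
Sum of the known resistances R_other = 0.02713 K/W
Required total resistance R_tot = ΔT/Q_allow = 20/315 = 0.06349 K/W
R_cork board = R_tot − R_other = 0.03636 K/W
L = R·k·A = 0.03636×0.053×38.9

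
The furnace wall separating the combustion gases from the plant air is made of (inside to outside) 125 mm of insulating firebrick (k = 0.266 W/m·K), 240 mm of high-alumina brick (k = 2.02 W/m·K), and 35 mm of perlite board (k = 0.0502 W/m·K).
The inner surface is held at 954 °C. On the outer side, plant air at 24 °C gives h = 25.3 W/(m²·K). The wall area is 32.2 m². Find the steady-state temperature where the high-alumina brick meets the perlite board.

Using the resistance-network approach (series):
R_insulating firebrick = L/(kA) = 0.125/(0.266×32.2) = 0.01459 K/W
R_high-alumina brick = L/(kA) = 0.24/(2.02×32.2) = 0.00369 K/W
R_perlite board = L/(kA) = 0.035/(0.0502×32.2) = 0.02165 K/W
R_outer film = 1/(h_o·A) = 1/(25.3×32.2) = 0.001228 K/W
R_total = 0.04116 K/W;  Q = ΔT/R_total = 930/0.04116 = 22590 W
T_interface = T_inner − Q·ΣR(inner→interface) = 954 − 22600×0.01828

T ≈ 541 °C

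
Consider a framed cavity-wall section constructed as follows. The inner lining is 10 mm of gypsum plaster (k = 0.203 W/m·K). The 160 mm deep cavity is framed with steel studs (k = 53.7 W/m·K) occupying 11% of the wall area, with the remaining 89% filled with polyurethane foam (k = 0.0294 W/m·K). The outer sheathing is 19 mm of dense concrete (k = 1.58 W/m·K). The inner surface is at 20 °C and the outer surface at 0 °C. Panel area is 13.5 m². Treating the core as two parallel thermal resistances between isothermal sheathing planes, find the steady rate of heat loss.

Sheathing layers in series; stud and cavity paths in parallel between them.
R_inner = 0.01/(0.203×13.5) = 0.003649 K/W
R_stud  = 0.16/(53.7×0.11×13.5) = 0.002006 K/W
R_cav   = 0.16/(0.0294×0.89×13.5) = 0.4529 K/W
1/R_core = 1/R_stud + 1/R_cav → R_core = 0.001998 K/W
R_outer = 0.019/(1.58×13.5) = 8.908×10^-4 K/W
R_total = 0.006537 K/W
Q = ΔT/R_total = 20/0.006537

Q ≈ 3060 W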